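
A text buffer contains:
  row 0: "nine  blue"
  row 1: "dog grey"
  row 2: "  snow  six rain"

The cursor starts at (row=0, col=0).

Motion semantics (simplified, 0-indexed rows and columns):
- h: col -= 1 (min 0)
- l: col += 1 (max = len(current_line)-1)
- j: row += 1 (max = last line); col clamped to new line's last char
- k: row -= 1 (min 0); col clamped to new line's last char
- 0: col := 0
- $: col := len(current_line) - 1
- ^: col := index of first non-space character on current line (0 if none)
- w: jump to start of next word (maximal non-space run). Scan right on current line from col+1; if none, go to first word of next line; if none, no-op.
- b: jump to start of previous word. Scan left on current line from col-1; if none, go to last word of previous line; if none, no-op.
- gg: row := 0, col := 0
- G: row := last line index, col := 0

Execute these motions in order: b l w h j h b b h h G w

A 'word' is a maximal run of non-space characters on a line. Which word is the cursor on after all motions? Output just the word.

Answer: snow

Derivation:
After 1 (b): row=0 col=0 char='n'
After 2 (l): row=0 col=1 char='i'
After 3 (w): row=0 col=6 char='b'
After 4 (h): row=0 col=5 char='_'
After 5 (j): row=1 col=5 char='r'
After 6 (h): row=1 col=4 char='g'
After 7 (b): row=1 col=0 char='d'
After 8 (b): row=0 col=6 char='b'
After 9 (h): row=0 col=5 char='_'
After 10 (h): row=0 col=4 char='_'
After 11 (G): row=2 col=0 char='_'
After 12 (w): row=2 col=2 char='s'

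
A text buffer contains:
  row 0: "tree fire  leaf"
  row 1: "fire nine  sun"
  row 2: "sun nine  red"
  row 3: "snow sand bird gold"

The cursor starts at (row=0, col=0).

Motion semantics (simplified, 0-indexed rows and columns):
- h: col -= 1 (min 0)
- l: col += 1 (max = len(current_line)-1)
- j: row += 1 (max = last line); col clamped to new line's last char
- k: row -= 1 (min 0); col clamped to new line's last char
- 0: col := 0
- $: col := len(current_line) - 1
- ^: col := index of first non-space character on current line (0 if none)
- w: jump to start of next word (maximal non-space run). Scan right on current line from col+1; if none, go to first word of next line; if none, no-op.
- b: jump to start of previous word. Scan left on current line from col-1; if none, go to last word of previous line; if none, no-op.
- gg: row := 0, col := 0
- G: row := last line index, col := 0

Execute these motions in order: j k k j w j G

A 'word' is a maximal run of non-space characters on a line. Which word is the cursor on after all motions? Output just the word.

Answer: snow

Derivation:
After 1 (j): row=1 col=0 char='f'
After 2 (k): row=0 col=0 char='t'
After 3 (k): row=0 col=0 char='t'
After 4 (j): row=1 col=0 char='f'
After 5 (w): row=1 col=5 char='n'
After 6 (j): row=2 col=5 char='i'
After 7 (G): row=3 col=0 char='s'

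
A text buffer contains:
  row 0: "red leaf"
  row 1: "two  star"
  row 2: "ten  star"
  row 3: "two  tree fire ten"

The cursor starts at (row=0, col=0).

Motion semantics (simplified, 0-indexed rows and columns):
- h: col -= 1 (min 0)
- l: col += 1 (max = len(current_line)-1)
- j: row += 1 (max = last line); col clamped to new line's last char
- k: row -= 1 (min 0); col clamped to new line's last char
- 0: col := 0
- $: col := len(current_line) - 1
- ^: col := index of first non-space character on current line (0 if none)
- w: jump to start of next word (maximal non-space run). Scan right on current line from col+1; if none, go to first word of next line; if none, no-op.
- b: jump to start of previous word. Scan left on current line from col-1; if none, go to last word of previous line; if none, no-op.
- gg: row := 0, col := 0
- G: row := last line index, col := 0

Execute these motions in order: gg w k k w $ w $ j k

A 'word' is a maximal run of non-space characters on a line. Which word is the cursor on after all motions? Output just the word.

Answer: star

Derivation:
After 1 (gg): row=0 col=0 char='r'
After 2 (w): row=0 col=4 char='l'
After 3 (k): row=0 col=4 char='l'
After 4 (k): row=0 col=4 char='l'
After 5 (w): row=1 col=0 char='t'
After 6 ($): row=1 col=8 char='r'
After 7 (w): row=2 col=0 char='t'
After 8 ($): row=2 col=8 char='r'
After 9 (j): row=3 col=8 char='e'
After 10 (k): row=2 col=8 char='r'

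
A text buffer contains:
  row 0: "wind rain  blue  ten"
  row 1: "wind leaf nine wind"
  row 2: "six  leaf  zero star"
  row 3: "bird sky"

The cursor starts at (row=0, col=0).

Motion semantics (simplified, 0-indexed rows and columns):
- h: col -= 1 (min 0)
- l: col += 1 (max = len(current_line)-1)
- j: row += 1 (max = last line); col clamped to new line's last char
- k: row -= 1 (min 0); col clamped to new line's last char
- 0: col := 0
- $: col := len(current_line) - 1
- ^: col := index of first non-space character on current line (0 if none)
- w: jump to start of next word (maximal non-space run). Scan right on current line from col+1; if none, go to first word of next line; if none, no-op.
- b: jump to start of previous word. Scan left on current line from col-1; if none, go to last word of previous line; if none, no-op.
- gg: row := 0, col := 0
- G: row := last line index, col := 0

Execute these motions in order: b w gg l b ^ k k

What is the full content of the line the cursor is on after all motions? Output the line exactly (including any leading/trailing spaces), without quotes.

After 1 (b): row=0 col=0 char='w'
After 2 (w): row=0 col=5 char='r'
After 3 (gg): row=0 col=0 char='w'
After 4 (l): row=0 col=1 char='i'
After 5 (b): row=0 col=0 char='w'
After 6 (^): row=0 col=0 char='w'
After 7 (k): row=0 col=0 char='w'
After 8 (k): row=0 col=0 char='w'

Answer: wind rain  blue  ten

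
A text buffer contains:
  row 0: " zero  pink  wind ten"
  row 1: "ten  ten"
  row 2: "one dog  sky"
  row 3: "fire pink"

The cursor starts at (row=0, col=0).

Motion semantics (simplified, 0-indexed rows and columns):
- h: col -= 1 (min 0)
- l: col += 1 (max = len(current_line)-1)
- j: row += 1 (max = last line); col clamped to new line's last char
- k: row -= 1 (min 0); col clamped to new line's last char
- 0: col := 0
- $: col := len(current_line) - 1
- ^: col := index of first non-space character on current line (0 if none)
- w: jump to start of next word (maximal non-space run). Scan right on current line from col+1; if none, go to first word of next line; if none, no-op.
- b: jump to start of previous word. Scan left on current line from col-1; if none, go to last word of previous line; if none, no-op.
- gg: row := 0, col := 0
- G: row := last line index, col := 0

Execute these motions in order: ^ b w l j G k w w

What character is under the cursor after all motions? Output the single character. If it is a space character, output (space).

After 1 (^): row=0 col=1 char='z'
After 2 (b): row=0 col=1 char='z'
After 3 (w): row=0 col=7 char='p'
After 4 (l): row=0 col=8 char='i'
After 5 (j): row=1 col=7 char='n'
After 6 (G): row=3 col=0 char='f'
After 7 (k): row=2 col=0 char='o'
After 8 (w): row=2 col=4 char='d'
After 9 (w): row=2 col=9 char='s'

Answer: s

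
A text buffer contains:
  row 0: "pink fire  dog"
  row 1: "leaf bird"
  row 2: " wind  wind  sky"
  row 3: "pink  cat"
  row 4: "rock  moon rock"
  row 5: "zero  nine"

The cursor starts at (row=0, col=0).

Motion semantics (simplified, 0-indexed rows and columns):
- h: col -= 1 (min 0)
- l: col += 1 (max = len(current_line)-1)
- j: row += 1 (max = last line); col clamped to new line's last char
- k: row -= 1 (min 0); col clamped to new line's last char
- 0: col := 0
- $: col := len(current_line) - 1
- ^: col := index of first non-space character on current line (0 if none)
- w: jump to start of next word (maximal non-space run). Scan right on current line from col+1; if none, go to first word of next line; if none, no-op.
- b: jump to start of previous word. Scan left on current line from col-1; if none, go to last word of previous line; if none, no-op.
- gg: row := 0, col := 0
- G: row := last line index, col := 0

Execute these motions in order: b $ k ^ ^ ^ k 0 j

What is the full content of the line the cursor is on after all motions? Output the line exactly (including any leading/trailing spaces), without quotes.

After 1 (b): row=0 col=0 char='p'
After 2 ($): row=0 col=13 char='g'
After 3 (k): row=0 col=13 char='g'
After 4 (^): row=0 col=0 char='p'
After 5 (^): row=0 col=0 char='p'
After 6 (^): row=0 col=0 char='p'
After 7 (k): row=0 col=0 char='p'
After 8 (0): row=0 col=0 char='p'
After 9 (j): row=1 col=0 char='l'

Answer: leaf bird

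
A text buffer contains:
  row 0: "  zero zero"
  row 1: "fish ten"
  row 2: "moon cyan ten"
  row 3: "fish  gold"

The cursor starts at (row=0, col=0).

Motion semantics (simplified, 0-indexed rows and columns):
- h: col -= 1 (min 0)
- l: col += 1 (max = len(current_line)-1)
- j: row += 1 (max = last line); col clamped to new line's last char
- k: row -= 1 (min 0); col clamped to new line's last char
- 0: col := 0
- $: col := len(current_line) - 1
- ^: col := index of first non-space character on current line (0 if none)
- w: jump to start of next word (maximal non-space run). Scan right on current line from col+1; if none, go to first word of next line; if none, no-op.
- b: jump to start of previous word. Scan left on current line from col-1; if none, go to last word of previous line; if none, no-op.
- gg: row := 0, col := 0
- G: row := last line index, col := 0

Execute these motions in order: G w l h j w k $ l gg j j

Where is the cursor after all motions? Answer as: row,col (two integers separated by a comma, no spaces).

After 1 (G): row=3 col=0 char='f'
After 2 (w): row=3 col=6 char='g'
After 3 (l): row=3 col=7 char='o'
After 4 (h): row=3 col=6 char='g'
After 5 (j): row=3 col=6 char='g'
After 6 (w): row=3 col=6 char='g'
After 7 (k): row=2 col=6 char='y'
After 8 ($): row=2 col=12 char='n'
After 9 (l): row=2 col=12 char='n'
After 10 (gg): row=0 col=0 char='_'
After 11 (j): row=1 col=0 char='f'
After 12 (j): row=2 col=0 char='m'

Answer: 2,0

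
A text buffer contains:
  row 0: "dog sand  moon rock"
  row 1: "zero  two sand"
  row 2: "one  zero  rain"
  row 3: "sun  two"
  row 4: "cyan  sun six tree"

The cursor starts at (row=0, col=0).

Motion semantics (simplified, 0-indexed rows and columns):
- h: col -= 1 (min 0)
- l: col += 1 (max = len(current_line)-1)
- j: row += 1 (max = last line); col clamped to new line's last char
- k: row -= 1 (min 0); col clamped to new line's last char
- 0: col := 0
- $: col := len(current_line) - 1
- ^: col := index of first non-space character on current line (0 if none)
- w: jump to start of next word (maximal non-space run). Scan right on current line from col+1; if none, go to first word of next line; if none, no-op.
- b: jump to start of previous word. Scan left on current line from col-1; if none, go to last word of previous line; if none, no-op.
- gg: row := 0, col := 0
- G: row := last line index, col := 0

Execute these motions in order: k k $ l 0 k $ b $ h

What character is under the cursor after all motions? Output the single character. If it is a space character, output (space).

Answer: c

Derivation:
After 1 (k): row=0 col=0 char='d'
After 2 (k): row=0 col=0 char='d'
After 3 ($): row=0 col=18 char='k'
After 4 (l): row=0 col=18 char='k'
After 5 (0): row=0 col=0 char='d'
After 6 (k): row=0 col=0 char='d'
After 7 ($): row=0 col=18 char='k'
After 8 (b): row=0 col=15 char='r'
After 9 ($): row=0 col=18 char='k'
After 10 (h): row=0 col=17 char='c'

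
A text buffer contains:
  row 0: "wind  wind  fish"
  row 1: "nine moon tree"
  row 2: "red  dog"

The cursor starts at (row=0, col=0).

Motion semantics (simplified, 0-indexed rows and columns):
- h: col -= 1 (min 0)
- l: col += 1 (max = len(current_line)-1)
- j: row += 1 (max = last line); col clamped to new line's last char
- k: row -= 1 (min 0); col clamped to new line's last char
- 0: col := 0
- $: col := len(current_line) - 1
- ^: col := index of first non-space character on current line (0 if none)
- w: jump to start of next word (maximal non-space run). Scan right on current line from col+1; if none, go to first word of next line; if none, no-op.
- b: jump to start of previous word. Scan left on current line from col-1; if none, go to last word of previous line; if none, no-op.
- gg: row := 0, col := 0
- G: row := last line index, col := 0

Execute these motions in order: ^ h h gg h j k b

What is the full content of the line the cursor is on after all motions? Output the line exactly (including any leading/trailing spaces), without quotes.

After 1 (^): row=0 col=0 char='w'
After 2 (h): row=0 col=0 char='w'
After 3 (h): row=0 col=0 char='w'
After 4 (gg): row=0 col=0 char='w'
After 5 (h): row=0 col=0 char='w'
After 6 (j): row=1 col=0 char='n'
After 7 (k): row=0 col=0 char='w'
After 8 (b): row=0 col=0 char='w'

Answer: wind  wind  fish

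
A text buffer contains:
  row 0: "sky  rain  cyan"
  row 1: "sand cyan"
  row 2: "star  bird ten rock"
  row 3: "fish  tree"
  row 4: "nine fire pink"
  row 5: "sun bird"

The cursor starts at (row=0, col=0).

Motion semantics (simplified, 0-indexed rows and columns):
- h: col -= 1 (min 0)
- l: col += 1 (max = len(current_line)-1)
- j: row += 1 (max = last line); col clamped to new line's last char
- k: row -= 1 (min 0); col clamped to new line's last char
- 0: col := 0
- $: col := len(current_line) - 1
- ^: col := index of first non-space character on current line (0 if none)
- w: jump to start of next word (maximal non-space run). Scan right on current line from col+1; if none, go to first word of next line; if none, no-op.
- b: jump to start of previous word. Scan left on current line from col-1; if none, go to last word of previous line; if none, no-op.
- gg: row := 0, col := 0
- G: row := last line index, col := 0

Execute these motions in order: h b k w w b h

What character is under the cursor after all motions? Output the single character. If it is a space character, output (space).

Answer: (space)

Derivation:
After 1 (h): row=0 col=0 char='s'
After 2 (b): row=0 col=0 char='s'
After 3 (k): row=0 col=0 char='s'
After 4 (w): row=0 col=5 char='r'
After 5 (w): row=0 col=11 char='c'
After 6 (b): row=0 col=5 char='r'
After 7 (h): row=0 col=4 char='_'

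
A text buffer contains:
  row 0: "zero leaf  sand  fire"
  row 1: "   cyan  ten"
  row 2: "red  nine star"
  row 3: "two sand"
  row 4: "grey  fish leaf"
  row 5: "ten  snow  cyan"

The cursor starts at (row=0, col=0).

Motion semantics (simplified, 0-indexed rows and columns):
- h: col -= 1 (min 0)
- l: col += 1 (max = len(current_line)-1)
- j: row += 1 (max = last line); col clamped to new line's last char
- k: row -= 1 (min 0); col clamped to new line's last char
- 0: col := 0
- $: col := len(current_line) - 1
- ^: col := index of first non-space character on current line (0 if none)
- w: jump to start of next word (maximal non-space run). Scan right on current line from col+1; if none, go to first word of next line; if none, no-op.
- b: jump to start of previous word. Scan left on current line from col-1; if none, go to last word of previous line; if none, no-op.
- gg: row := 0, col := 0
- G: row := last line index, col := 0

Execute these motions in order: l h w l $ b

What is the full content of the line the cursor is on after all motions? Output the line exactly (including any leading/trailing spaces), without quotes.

After 1 (l): row=0 col=1 char='e'
After 2 (h): row=0 col=0 char='z'
After 3 (w): row=0 col=5 char='l'
After 4 (l): row=0 col=6 char='e'
After 5 ($): row=0 col=20 char='e'
After 6 (b): row=0 col=17 char='f'

Answer: zero leaf  sand  fire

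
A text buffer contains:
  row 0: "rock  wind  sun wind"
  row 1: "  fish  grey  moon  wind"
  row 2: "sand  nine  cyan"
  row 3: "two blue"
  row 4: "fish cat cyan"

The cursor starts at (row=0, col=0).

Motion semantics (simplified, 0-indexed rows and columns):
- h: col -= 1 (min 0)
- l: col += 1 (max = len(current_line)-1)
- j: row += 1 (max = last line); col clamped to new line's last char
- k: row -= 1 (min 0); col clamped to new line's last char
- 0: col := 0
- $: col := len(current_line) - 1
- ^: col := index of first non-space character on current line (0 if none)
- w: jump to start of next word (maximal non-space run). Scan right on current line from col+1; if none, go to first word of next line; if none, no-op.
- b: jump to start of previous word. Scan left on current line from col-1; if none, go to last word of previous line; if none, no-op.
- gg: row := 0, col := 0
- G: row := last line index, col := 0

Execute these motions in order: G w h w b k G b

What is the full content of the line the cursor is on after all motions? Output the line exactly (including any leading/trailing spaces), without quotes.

Answer: two blue

Derivation:
After 1 (G): row=4 col=0 char='f'
After 2 (w): row=4 col=5 char='c'
After 3 (h): row=4 col=4 char='_'
After 4 (w): row=4 col=5 char='c'
After 5 (b): row=4 col=0 char='f'
After 6 (k): row=3 col=0 char='t'
After 7 (G): row=4 col=0 char='f'
After 8 (b): row=3 col=4 char='b'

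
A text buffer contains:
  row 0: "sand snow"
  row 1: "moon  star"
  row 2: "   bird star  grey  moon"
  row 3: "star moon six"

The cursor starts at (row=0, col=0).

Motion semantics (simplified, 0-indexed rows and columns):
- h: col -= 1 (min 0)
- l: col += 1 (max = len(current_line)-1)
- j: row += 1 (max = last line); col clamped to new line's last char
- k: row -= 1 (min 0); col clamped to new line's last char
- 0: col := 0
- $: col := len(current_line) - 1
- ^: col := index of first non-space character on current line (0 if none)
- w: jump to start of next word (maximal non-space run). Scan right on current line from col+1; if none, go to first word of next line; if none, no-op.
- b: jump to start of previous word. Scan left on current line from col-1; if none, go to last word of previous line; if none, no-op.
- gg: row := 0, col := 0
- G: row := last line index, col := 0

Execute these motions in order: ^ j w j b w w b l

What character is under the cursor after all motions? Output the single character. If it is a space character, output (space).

Answer: t

Derivation:
After 1 (^): row=0 col=0 char='s'
After 2 (j): row=1 col=0 char='m'
After 3 (w): row=1 col=6 char='s'
After 4 (j): row=2 col=6 char='d'
After 5 (b): row=2 col=3 char='b'
After 6 (w): row=2 col=8 char='s'
After 7 (w): row=2 col=14 char='g'
After 8 (b): row=2 col=8 char='s'
After 9 (l): row=2 col=9 char='t'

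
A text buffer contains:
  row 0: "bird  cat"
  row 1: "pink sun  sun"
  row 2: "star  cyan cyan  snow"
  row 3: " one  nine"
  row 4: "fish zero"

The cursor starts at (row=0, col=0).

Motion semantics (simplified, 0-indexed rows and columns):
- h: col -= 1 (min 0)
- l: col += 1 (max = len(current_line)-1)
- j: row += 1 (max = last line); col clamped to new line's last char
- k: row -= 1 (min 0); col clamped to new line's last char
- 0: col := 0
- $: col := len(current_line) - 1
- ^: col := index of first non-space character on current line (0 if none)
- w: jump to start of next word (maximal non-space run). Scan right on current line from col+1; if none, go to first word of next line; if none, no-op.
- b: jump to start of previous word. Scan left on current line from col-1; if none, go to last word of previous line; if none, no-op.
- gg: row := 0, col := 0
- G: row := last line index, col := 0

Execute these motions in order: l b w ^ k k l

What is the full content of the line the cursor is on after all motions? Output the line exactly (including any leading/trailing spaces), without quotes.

Answer: bird  cat

Derivation:
After 1 (l): row=0 col=1 char='i'
After 2 (b): row=0 col=0 char='b'
After 3 (w): row=0 col=6 char='c'
After 4 (^): row=0 col=0 char='b'
After 5 (k): row=0 col=0 char='b'
After 6 (k): row=0 col=0 char='b'
After 7 (l): row=0 col=1 char='i'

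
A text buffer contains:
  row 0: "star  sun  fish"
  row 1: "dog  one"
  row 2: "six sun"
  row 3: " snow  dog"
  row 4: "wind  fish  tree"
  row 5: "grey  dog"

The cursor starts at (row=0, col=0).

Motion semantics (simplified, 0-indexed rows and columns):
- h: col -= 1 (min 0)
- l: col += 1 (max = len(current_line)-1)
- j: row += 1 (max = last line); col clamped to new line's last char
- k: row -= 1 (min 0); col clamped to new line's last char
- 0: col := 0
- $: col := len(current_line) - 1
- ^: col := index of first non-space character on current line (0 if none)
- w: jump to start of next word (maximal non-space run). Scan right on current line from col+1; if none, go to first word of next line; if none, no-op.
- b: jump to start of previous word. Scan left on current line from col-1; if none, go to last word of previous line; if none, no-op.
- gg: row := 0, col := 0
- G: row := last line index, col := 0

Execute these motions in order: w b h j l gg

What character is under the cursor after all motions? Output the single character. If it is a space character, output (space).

Answer: s

Derivation:
After 1 (w): row=0 col=6 char='s'
After 2 (b): row=0 col=0 char='s'
After 3 (h): row=0 col=0 char='s'
After 4 (j): row=1 col=0 char='d'
After 5 (l): row=1 col=1 char='o'
After 6 (gg): row=0 col=0 char='s'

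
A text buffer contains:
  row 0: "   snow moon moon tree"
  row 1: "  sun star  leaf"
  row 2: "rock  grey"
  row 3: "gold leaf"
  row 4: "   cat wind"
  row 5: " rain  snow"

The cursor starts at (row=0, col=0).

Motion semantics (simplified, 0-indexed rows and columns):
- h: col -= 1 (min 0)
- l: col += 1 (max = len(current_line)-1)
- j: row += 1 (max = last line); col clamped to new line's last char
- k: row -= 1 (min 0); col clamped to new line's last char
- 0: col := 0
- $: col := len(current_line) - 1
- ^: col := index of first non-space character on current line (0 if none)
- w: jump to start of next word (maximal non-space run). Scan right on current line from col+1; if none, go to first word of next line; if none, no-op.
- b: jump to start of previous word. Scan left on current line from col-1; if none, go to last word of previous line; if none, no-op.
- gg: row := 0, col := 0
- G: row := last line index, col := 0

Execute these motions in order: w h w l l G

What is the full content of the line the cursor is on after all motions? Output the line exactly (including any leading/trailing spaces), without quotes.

Answer:  rain  snow

Derivation:
After 1 (w): row=0 col=3 char='s'
After 2 (h): row=0 col=2 char='_'
After 3 (w): row=0 col=3 char='s'
After 4 (l): row=0 col=4 char='n'
After 5 (l): row=0 col=5 char='o'
After 6 (G): row=5 col=0 char='_'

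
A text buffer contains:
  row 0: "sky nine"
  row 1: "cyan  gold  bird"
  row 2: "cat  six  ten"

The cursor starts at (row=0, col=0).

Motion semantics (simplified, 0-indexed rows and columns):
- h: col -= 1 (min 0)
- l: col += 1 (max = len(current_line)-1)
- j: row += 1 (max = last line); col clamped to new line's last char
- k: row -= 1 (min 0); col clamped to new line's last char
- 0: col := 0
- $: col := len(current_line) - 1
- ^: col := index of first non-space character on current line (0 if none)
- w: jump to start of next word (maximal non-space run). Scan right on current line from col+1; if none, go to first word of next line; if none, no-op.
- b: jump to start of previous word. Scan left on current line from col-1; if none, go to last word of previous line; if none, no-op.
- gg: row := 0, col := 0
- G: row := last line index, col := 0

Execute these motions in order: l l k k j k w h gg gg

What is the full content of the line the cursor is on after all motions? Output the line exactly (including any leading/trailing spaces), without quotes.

Answer: sky nine

Derivation:
After 1 (l): row=0 col=1 char='k'
After 2 (l): row=0 col=2 char='y'
After 3 (k): row=0 col=2 char='y'
After 4 (k): row=0 col=2 char='y'
After 5 (j): row=1 col=2 char='a'
After 6 (k): row=0 col=2 char='y'
After 7 (w): row=0 col=4 char='n'
After 8 (h): row=0 col=3 char='_'
After 9 (gg): row=0 col=0 char='s'
After 10 (gg): row=0 col=0 char='s'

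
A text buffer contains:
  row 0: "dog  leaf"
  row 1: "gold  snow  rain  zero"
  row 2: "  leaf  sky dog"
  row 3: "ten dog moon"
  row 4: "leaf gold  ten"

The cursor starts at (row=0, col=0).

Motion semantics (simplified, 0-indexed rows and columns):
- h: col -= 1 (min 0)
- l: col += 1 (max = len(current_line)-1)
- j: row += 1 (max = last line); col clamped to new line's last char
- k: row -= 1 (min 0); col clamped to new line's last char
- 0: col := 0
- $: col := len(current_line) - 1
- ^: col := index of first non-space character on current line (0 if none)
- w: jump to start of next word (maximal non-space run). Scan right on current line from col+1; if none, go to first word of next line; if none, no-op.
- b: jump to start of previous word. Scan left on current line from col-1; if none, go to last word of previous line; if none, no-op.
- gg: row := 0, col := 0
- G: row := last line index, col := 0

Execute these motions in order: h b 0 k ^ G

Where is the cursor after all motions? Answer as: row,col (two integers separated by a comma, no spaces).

Answer: 4,0

Derivation:
After 1 (h): row=0 col=0 char='d'
After 2 (b): row=0 col=0 char='d'
After 3 (0): row=0 col=0 char='d'
After 4 (k): row=0 col=0 char='d'
After 5 (^): row=0 col=0 char='d'
After 6 (G): row=4 col=0 char='l'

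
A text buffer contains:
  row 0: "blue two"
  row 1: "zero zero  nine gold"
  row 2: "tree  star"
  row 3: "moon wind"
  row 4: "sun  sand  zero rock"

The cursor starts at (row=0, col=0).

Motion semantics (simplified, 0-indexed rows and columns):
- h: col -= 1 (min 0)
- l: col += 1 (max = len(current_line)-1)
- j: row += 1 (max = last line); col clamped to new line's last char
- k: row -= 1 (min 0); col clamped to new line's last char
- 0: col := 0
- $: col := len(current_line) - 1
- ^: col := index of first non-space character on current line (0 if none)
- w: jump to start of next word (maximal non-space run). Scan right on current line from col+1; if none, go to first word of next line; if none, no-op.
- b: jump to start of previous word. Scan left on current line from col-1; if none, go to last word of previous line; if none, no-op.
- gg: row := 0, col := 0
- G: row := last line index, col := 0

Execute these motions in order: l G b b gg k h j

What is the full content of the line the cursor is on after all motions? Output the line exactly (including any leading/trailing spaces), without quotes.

After 1 (l): row=0 col=1 char='l'
After 2 (G): row=4 col=0 char='s'
After 3 (b): row=3 col=5 char='w'
After 4 (b): row=3 col=0 char='m'
After 5 (gg): row=0 col=0 char='b'
After 6 (k): row=0 col=0 char='b'
After 7 (h): row=0 col=0 char='b'
After 8 (j): row=1 col=0 char='z'

Answer: zero zero  nine gold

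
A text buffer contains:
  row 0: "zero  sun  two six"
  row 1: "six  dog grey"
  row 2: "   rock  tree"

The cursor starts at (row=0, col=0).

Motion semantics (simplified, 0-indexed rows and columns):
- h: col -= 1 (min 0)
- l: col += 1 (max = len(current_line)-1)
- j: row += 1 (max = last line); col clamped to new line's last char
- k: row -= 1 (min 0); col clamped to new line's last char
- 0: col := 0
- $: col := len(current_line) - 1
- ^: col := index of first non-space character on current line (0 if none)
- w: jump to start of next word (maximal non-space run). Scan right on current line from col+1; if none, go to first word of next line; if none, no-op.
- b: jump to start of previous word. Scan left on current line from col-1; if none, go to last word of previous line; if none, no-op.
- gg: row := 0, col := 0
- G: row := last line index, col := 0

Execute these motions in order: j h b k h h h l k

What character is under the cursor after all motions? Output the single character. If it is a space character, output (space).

After 1 (j): row=1 col=0 char='s'
After 2 (h): row=1 col=0 char='s'
After 3 (b): row=0 col=15 char='s'
After 4 (k): row=0 col=15 char='s'
After 5 (h): row=0 col=14 char='_'
After 6 (h): row=0 col=13 char='o'
After 7 (h): row=0 col=12 char='w'
After 8 (l): row=0 col=13 char='o'
After 9 (k): row=0 col=13 char='o'

Answer: o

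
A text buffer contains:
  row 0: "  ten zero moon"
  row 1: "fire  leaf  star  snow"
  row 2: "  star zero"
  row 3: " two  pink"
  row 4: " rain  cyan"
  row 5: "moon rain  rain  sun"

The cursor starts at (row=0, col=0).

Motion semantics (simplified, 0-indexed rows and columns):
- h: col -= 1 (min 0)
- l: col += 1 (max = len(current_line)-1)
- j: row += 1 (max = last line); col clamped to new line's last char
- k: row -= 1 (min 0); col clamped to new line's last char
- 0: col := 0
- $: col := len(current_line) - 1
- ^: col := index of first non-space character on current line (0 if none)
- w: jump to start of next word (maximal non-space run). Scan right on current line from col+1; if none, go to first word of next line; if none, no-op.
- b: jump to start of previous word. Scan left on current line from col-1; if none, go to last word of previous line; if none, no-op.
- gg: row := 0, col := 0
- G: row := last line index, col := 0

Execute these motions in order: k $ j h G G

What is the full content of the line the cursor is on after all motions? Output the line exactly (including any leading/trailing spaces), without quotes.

Answer: moon rain  rain  sun

Derivation:
After 1 (k): row=0 col=0 char='_'
After 2 ($): row=0 col=14 char='n'
After 3 (j): row=1 col=14 char='a'
After 4 (h): row=1 col=13 char='t'
After 5 (G): row=5 col=0 char='m'
After 6 (G): row=5 col=0 char='m'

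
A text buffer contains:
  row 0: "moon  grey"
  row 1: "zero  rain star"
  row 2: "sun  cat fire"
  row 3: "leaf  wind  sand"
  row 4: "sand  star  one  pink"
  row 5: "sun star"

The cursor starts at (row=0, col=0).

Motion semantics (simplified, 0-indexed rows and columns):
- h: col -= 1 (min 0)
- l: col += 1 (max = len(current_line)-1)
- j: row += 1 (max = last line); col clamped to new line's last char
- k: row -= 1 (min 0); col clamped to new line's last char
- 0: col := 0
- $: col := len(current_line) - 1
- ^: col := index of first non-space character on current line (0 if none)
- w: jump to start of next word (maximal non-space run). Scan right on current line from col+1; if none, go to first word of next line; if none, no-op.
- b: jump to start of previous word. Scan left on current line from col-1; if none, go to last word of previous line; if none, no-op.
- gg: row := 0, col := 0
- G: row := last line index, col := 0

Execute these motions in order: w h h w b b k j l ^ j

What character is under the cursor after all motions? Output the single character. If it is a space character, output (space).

After 1 (w): row=0 col=6 char='g'
After 2 (h): row=0 col=5 char='_'
After 3 (h): row=0 col=4 char='_'
After 4 (w): row=0 col=6 char='g'
After 5 (b): row=0 col=0 char='m'
After 6 (b): row=0 col=0 char='m'
After 7 (k): row=0 col=0 char='m'
After 8 (j): row=1 col=0 char='z'
After 9 (l): row=1 col=1 char='e'
After 10 (^): row=1 col=0 char='z'
After 11 (j): row=2 col=0 char='s'

Answer: s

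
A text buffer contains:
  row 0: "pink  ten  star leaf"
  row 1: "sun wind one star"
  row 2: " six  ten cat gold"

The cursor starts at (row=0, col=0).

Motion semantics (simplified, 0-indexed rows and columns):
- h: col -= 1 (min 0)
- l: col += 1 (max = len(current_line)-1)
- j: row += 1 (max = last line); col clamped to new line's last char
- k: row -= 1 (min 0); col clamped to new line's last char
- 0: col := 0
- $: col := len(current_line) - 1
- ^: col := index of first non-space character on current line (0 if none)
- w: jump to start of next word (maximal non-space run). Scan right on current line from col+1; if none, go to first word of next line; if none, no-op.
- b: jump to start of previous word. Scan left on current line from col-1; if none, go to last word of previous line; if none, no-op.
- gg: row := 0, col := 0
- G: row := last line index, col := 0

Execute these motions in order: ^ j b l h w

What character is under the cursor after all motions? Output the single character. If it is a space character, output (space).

Answer: s

Derivation:
After 1 (^): row=0 col=0 char='p'
After 2 (j): row=1 col=0 char='s'
After 3 (b): row=0 col=16 char='l'
After 4 (l): row=0 col=17 char='e'
After 5 (h): row=0 col=16 char='l'
After 6 (w): row=1 col=0 char='s'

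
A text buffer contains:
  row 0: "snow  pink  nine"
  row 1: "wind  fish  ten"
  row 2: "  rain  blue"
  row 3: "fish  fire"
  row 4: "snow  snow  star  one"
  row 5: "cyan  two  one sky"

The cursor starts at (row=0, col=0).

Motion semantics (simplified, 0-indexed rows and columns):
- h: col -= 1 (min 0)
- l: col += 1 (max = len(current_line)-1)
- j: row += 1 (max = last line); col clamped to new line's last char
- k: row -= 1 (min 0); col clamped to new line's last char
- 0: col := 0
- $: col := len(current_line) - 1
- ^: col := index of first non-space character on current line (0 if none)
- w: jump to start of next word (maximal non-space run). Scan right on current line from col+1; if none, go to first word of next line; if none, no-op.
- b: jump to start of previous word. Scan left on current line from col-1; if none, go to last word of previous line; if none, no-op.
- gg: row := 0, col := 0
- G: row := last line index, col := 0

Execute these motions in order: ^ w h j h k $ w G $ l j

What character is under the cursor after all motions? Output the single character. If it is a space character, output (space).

Answer: y

Derivation:
After 1 (^): row=0 col=0 char='s'
After 2 (w): row=0 col=6 char='p'
After 3 (h): row=0 col=5 char='_'
After 4 (j): row=1 col=5 char='_'
After 5 (h): row=1 col=4 char='_'
After 6 (k): row=0 col=4 char='_'
After 7 ($): row=0 col=15 char='e'
After 8 (w): row=1 col=0 char='w'
After 9 (G): row=5 col=0 char='c'
After 10 ($): row=5 col=17 char='y'
After 11 (l): row=5 col=17 char='y'
After 12 (j): row=5 col=17 char='y'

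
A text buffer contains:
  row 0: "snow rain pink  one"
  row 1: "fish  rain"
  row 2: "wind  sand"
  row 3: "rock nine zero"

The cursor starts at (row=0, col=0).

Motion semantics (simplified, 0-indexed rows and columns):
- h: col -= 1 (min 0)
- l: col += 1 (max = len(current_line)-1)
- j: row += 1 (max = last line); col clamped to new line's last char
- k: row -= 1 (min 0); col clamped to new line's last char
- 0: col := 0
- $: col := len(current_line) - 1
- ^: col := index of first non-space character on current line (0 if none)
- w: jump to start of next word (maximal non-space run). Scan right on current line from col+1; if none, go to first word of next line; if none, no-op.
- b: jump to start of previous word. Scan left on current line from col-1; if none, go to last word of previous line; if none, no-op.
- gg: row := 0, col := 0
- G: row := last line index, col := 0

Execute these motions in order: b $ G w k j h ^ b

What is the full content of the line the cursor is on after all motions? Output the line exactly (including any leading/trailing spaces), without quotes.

After 1 (b): row=0 col=0 char='s'
After 2 ($): row=0 col=18 char='e'
After 3 (G): row=3 col=0 char='r'
After 4 (w): row=3 col=5 char='n'
After 5 (k): row=2 col=5 char='_'
After 6 (j): row=3 col=5 char='n'
After 7 (h): row=3 col=4 char='_'
After 8 (^): row=3 col=0 char='r'
After 9 (b): row=2 col=6 char='s'

Answer: wind  sand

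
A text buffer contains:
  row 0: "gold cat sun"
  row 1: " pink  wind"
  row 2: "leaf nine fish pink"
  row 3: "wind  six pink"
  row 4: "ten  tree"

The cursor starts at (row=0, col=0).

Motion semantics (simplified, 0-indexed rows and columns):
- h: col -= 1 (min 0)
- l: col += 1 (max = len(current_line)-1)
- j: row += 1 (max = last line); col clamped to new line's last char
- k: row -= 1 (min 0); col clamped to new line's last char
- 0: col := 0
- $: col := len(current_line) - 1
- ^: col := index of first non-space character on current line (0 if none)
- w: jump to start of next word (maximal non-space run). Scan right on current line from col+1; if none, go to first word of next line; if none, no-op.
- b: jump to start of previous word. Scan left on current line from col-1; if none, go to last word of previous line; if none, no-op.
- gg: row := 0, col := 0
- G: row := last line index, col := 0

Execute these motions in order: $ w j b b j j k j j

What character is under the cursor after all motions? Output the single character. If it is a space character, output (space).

After 1 ($): row=0 col=11 char='n'
After 2 (w): row=1 col=1 char='p'
After 3 (j): row=2 col=1 char='e'
After 4 (b): row=2 col=0 char='l'
After 5 (b): row=1 col=7 char='w'
After 6 (j): row=2 col=7 char='n'
After 7 (j): row=3 col=7 char='i'
After 8 (k): row=2 col=7 char='n'
After 9 (j): row=3 col=7 char='i'
After 10 (j): row=4 col=7 char='e'

Answer: e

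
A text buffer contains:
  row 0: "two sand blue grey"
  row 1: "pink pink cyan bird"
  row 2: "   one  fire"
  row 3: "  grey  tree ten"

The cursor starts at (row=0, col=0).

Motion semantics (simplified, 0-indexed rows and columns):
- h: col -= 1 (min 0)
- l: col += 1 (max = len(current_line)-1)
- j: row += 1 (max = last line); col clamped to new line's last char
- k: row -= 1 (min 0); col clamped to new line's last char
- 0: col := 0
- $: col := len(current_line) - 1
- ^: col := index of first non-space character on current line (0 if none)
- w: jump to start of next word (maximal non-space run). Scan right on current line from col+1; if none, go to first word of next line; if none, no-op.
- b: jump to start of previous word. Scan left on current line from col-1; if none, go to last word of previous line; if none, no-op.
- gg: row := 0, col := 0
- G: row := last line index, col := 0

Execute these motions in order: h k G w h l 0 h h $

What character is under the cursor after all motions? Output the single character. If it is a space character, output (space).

Answer: n

Derivation:
After 1 (h): row=0 col=0 char='t'
After 2 (k): row=0 col=0 char='t'
After 3 (G): row=3 col=0 char='_'
After 4 (w): row=3 col=2 char='g'
After 5 (h): row=3 col=1 char='_'
After 6 (l): row=3 col=2 char='g'
After 7 (0): row=3 col=0 char='_'
After 8 (h): row=3 col=0 char='_'
After 9 (h): row=3 col=0 char='_'
After 10 ($): row=3 col=15 char='n'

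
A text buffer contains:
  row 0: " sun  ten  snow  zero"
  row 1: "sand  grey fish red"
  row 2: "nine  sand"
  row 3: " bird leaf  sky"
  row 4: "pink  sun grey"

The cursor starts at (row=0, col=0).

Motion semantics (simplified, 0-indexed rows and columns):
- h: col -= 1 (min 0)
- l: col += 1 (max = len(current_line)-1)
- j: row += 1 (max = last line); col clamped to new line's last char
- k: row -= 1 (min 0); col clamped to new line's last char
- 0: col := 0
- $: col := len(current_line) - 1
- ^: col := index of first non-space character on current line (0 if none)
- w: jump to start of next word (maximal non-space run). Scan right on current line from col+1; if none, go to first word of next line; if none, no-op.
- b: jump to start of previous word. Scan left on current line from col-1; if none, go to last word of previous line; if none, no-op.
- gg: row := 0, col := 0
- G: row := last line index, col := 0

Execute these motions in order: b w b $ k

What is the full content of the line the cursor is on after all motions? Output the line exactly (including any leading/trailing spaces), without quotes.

After 1 (b): row=0 col=0 char='_'
After 2 (w): row=0 col=1 char='s'
After 3 (b): row=0 col=1 char='s'
After 4 ($): row=0 col=20 char='o'
After 5 (k): row=0 col=20 char='o'

Answer:  sun  ten  snow  zero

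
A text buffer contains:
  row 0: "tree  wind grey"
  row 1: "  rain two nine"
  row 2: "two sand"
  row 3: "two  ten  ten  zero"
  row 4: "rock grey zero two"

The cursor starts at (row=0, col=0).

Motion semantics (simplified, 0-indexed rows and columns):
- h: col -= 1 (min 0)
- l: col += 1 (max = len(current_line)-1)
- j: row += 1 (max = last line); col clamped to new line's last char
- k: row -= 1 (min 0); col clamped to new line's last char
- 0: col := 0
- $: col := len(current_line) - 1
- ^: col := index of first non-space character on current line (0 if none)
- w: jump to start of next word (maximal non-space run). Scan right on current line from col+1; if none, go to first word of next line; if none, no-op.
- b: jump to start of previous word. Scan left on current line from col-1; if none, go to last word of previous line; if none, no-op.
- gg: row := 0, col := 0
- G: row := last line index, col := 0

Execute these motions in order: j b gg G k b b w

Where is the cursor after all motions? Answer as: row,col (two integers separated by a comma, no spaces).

Answer: 2,4

Derivation:
After 1 (j): row=1 col=0 char='_'
After 2 (b): row=0 col=11 char='g'
After 3 (gg): row=0 col=0 char='t'
After 4 (G): row=4 col=0 char='r'
After 5 (k): row=3 col=0 char='t'
After 6 (b): row=2 col=4 char='s'
After 7 (b): row=2 col=0 char='t'
After 8 (w): row=2 col=4 char='s'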